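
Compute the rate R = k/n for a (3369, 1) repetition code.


Rate = k/n = 1/3369

1/3369


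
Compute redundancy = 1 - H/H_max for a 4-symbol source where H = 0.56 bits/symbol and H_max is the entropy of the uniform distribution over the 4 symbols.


H_max = log2(K) = log2(4) = 2.0 bits/symbol. Redundancy = 1 - H/H_max = 1 - 0.56/2.0 = 1 - 0.28 = 0.72

0.72


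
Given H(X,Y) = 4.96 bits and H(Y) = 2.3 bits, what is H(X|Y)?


H(X|Y) = H(X,Y) - H(Y) = 4.96 - 2.3 = 2.66

2.66 bits


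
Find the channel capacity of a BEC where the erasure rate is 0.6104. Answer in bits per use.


C = 1 - epsilon = 1 - 0.6104 = 0.3896

0.3896 bits


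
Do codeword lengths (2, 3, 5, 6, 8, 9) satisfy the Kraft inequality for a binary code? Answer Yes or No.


Kraft sum = sum(2^(-l_i)) = 0.4277, need <= 1. Result: satisfied (a binary prefix-free code with these lengths exists)

Yes


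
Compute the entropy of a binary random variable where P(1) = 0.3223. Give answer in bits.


H = -p*log2(p) - (1-p)*log2(1-p). -0.3223*log2(0.3223) = 0.526485; -0.6777*log2(0.6777) = 0.380380. H = 0.526485 + 0.380380 = 0.9069

0.9069 bits


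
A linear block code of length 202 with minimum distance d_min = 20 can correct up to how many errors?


Correction capability = floor((d-1)/2) = floor((20-1)/2) = 9

9 errors


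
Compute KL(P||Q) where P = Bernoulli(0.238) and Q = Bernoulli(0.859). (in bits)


KL = p*log2(p/q) + (1-p)*log2((1-p)/(1-q)) = 0.238*log2(0.238/0.859) + 0.762*log2(0.762/0.141) = 1.4141

1.4141 bits


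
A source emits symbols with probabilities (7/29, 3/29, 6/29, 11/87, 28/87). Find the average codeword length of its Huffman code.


Huffman construction (repeatedly merge the two least-probable nodes; each merge adds 1 bit to every symbol beneath it): 3/29 + 11/87 = 20/87; 6/29 + 20/87 = 38/87; 7/29 + 28/87 = 49/87; 38/87 + 49/87 = 1. Resulting codeword lengths (in the order the probabilities were given): (2, 3, 2, 3, 2). L_avg = sum(p_i * l_i) = 7/29*2 + 3/29*3 + 6/29*2 + 11/87*3 + 28/87*2 = 194/87 = 2.2299

2.2299 bits


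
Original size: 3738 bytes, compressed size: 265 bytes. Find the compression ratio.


Ratio = original / compressed = 3738 / 265 = 14.1057

14.1057


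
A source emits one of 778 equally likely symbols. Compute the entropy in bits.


H = log2(n) = log2(778) = 9.6036

9.6036 bits


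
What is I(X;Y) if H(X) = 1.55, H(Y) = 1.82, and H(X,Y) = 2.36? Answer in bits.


I(X;Y) = H(X) + H(Y) - H(X,Y) = 1.55 + 1.82 - 2.36 = 1.01

1.01 bits


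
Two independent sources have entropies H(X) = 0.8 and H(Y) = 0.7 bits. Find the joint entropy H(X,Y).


For independent variables, H(X,Y) = H(X) + H(Y) = 0.8 + 0.7 = 1.5

1.5 bits


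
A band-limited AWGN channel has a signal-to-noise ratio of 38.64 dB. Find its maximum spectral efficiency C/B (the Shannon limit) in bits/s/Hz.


SNR_linear = 10^(38.64/10) = 7311.3908; C/B = log2(1 + SNR_linear) = log2(1 + 7311.3908) = 12.8361

12.8361 bits/s/Hz


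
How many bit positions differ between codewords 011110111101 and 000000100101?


Count differing positions: . ^ ^ ^ ^ . . ^ ^ . . . = 6 differences

6


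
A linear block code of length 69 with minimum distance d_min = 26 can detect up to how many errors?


Detection capability = d_min - 1 = 26 - 1 = 25

25 errors


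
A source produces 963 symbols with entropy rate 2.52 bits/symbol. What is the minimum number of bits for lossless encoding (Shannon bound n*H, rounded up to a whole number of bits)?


Minimum bits >= n * H = 963 * 2.52 = 2426.76, rounded up to a whole number of bits = 2427

2427 bits


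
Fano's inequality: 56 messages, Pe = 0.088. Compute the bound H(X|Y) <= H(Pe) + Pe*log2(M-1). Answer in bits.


H(Pe) = -Pe*log2(Pe) - (1-Pe)*log2(1-Pe) = -0.088*log2(0.088) - 0.912*log2(0.912) = 0.308559 + 0.121200 = 0.4298. Pe*log2(M-1) = 0.088*log2(55) = 0.508760. Bound = H(Pe) + Pe*log2(M-1) = 0.308559 + 0.121200 + 0.508760 = 0.9385

0.9385 bits


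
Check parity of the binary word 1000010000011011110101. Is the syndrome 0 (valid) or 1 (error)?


Syndrome = XOR of all bits = 1 XOR 0 XOR 0 XOR 0 XOR 0 XOR 1 XOR 0 XOR 0 XOR 0 XOR 0 XOR 0 XOR 1 XOR 1 XOR 0 XOR 1 XOR 1 XOR 1 XOR 1 XOR 0 XOR 1 XOR 0 XOR 1 = 0

0


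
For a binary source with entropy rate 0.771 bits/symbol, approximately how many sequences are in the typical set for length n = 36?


log2|A_typical| = nH = 36 * 0.771 = 27.756, so |A_typical| ~ 2^27.756 = 2.267e+08

2.267e+08


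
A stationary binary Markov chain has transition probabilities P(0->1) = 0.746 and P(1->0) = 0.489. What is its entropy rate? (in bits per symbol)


Stationary distribution: pi_0 = p10/(p01+p10) = 0.396, pi_1 = 0.604. Entropy rate H' = pi_0*H(p01) + pi_1*H(p10) = 0.396*0.8176 + 0.604*0.9997 = 0.9276

0.9276 bits/symbol


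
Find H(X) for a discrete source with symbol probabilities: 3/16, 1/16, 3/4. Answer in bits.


H = -sum(p_i * log2(p_i)). Terms: -(3/16)*log2(3/16) = 0.452820; -(1/16)*log2(1/16) = 0.250000; -(3/4)*log2(3/4) = 0.311278. H = 0.452820 + 0.250000 + 0.311278 = 1.0141

1.0141 bits


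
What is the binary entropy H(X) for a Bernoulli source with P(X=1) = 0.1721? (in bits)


H = -p*log2(p) - (1-p)*log2(1-p). -0.1721*log2(0.1721) = 0.436907; -0.8279*log2(0.8279) = 0.225579. H = 0.436907 + 0.225579 = 0.6625

0.6625 bits


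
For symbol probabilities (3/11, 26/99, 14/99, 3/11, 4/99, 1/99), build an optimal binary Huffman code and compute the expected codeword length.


Huffman construction (repeatedly merge the two least-probable nodes; each merge adds 1 bit to every symbol beneath it): 1/99 + 4/99 = 5/99; 5/99 + 14/99 = 19/99; 19/99 + 26/99 = 5/11; 3/11 + 3/11 = 6/11; 5/11 + 6/11 = 1. Resulting codeword lengths (in the order the probabilities were given): (2, 2, 3, 2, 4, 4). L_avg = sum(p_i * l_i) = 3/11*2 + 26/99*2 + 14/99*3 + 3/11*2 + 4/99*4 + 1/99*4 = 74/33 = 2.2424

2.2424 bits


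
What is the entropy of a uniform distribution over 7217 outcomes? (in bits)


H = log2(n) = log2(7217) = 12.8172

12.8172 bits


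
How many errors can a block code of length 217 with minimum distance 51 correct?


Correction capability = floor((d-1)/2) = floor((51-1)/2) = 25

25 errors


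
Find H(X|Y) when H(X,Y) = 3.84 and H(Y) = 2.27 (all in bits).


H(X|Y) = H(X,Y) - H(Y) = 3.84 - 2.27 = 1.57

1.57 bits


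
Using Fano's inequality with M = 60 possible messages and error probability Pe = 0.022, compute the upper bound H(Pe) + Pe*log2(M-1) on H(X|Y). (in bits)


H(Pe) = -Pe*log2(Pe) - (1-Pe)*log2(1-Pe) = -0.022*log2(0.022) - 0.978*log2(0.978) = 0.121140 + 0.031388 = 0.1525. Pe*log2(M-1) = 0.022*log2(59) = 0.129418. Bound = H(Pe) + Pe*log2(M-1) = 0.121140 + 0.031388 + 0.129418 = 0.2819

0.2819 bits


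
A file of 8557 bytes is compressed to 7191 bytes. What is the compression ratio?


Ratio = original / compressed = 8557 / 7191 = 1.19

1.19


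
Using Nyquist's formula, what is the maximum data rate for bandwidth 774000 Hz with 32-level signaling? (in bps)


Rate = 2 * B * log2(M) = 2 * 774000 * 5.0 = 7740000.0

7740000.0 bps


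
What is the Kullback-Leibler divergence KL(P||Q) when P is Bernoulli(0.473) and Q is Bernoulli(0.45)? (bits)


KL = p*log2(p/q) + (1-p)*log2((1-p)/(1-q)) = 0.473*log2(0.473/0.45) + 0.527*log2(0.527/0.55) = 0.0015

0.0015 bits


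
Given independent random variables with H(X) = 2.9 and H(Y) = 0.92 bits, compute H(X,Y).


For independent variables, H(X,Y) = H(X) + H(Y) = 2.9 + 0.92 = 3.82

3.82 bits


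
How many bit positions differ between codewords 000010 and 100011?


Count differing positions: ^ . . . . ^ = 2 differences

2


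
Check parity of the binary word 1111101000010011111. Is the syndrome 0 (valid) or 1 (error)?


Syndrome = XOR of all bits = 1 XOR 1 XOR 1 XOR 1 XOR 1 XOR 0 XOR 1 XOR 0 XOR 0 XOR 0 XOR 0 XOR 1 XOR 0 XOR 0 XOR 1 XOR 1 XOR 1 XOR 1 XOR 1 = 0

0


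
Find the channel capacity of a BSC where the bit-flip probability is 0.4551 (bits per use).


H(p) = -p*log2(p) - (1-p)*log2(1-p) = -0.4551*log2(0.4551) - 0.5449*log2(0.5449) = 0.516877 + 0.477298 = 0.9942. C = 1 - H(p) = 1 - 0.9942 = 0.0058

0.0058 bits


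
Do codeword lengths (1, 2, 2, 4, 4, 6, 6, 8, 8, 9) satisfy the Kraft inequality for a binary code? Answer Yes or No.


Kraft sum = sum(2^(-l_i)) = 1.166, need <= 1. Result: violated (a binary prefix-free code with these lengths cannot exist)

No


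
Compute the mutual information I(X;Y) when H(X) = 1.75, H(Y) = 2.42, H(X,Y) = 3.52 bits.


I(X;Y) = H(X) + H(Y) - H(X,Y) = 1.75 + 2.42 - 3.52 = 0.65

0.65 bits


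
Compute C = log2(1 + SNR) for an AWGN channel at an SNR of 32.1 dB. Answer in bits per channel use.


SNR_linear = 10^(32.1/10) = 1621.8101; C = log2(1 + SNR_linear) = log2(1 + 1621.8101) = 10.6643

10.6643 bits/channel use


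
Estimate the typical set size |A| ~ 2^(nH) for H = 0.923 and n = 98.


log2|A_typical| = nH = 98 * 0.923 = 90.454, so |A_typical| ~ 2^90.454 = 1.696e+27

1.696e+27


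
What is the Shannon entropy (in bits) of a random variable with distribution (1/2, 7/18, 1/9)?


H = -sum(p_i * log2(p_i)). Terms: -(1/2)*log2(1/2) = 0.500000; -(7/18)*log2(7/18) = 0.529888; -(1/9)*log2(1/9) = 0.352214. H = 0.500000 + 0.529888 + 0.352214 = 1.3821

1.3821 bits


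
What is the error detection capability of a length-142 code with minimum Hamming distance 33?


Detection capability = d_min - 1 = 33 - 1 = 32

32 errors


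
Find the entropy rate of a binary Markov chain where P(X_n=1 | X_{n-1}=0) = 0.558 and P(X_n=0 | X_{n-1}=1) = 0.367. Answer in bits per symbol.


Stationary distribution: pi_0 = p10/(p01+p10) = 0.3968, pi_1 = 0.6032. Entropy rate H' = pi_0*H(p01) + pi_1*H(p10) = 0.3968*0.9903 + 0.6032*0.9483 = 0.965

0.965 bits/symbol


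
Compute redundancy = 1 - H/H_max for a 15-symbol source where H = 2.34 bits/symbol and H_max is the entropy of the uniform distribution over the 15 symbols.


H_max = log2(K) = log2(15) = 3.9069 bits/symbol. Redundancy = 1 - H/H_max = 1 - 2.34/3.9069 = 1 - 0.5989 = 0.4011

0.4011


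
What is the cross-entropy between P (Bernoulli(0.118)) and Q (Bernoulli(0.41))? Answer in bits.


H(P,Q) = -p*log2(q) - (1-p)*log2(1-q). -0.118*log2(0.41) = 0.151784; -0.882*log2(0.59) = 0.671390. H(P,Q) = 0.151784 + 0.671390 = 0.8232

0.8232 bits


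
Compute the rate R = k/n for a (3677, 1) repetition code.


Rate = k/n = 1/3677

1/3677


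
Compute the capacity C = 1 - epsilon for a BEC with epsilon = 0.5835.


C = 1 - epsilon = 1 - 0.5835 = 0.4165

0.4165 bits


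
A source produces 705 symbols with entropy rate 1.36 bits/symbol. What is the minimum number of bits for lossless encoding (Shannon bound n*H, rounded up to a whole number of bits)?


Minimum bits >= n * H = 705 * 1.36 = 958.8, rounded up to a whole number of bits = 959

959 bits


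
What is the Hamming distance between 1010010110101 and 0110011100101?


Count differing positions: ^ ^ . . . . ^ . ^ . . . . = 4 differences

4


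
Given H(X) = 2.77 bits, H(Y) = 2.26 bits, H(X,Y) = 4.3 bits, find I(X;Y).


I(X;Y) = H(X) + H(Y) - H(X,Y) = 2.77 + 2.26 - 4.3 = 0.73

0.73 bits


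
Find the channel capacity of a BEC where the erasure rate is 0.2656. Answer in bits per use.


C = 1 - epsilon = 1 - 0.2656 = 0.7344

0.7344 bits


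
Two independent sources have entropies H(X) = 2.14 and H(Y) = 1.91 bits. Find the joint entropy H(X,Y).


For independent variables, H(X,Y) = H(X) + H(Y) = 2.14 + 1.91 = 4.05

4.05 bits


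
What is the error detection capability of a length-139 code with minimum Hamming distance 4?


Detection capability = d_min - 1 = 4 - 1 = 3

3 errors


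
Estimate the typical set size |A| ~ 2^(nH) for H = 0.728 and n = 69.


log2|A_typical| = nH = 69 * 0.728 = 50.232, so |A_typical| ~ 2^50.232 = 1.322e+15

1.322e+15


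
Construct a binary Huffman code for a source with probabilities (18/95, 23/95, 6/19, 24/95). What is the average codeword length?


Huffman construction (repeatedly merge the two least-probable nodes; each merge adds 1 bit to every symbol beneath it): 18/95 + 23/95 = 41/95; 24/95 + 6/19 = 54/95; 41/95 + 54/95 = 1. Resulting codeword lengths (in the order the probabilities were given): (2, 2, 2, 2). L_avg = sum(p_i * l_i) = 18/95*2 + 23/95*2 + 6/19*2 + 24/95*2 = 2

2.0 bits


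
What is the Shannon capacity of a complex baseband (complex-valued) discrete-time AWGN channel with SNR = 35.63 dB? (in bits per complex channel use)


SNR_linear = 10^(35.63/10) = 3655.9479; C = log2(1 + SNR_linear) = log2(1 + 3655.9479) = 11.8364

11.8364 bits/channel use


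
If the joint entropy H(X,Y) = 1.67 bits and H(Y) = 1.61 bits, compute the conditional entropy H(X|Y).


H(X|Y) = H(X,Y) - H(Y) = 1.67 - 1.61 = 0.06

0.06 bits


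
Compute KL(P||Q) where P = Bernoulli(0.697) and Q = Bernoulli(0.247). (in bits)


KL = p*log2(p/q) + (1-p)*log2((1-p)/(1-q)) = 0.697*log2(0.697/0.247) + 0.303*log2(0.303/0.753) = 0.6452

0.6452 bits


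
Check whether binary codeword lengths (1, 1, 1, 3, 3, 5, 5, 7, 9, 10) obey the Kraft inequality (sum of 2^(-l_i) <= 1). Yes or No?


Kraft sum = sum(2^(-l_i)) = 1.8232, need <= 1. Result: violated (a binary prefix-free code with these lengths cannot exist)

No


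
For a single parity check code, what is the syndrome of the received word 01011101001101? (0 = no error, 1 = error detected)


Syndrome = XOR of all bits = 0 XOR 1 XOR 0 XOR 1 XOR 1 XOR 1 XOR 0 XOR 1 XOR 0 XOR 0 XOR 1 XOR 1 XOR 0 XOR 1 = 0

0


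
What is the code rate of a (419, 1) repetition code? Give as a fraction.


Rate = k/n = 1/419

1/419


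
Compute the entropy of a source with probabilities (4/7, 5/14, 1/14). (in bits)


H = -sum(p_i * log2(p_i)). Terms: -(4/7)*log2(4/7) = 0.461346; -(5/14)*log2(5/14) = 0.530510; -(1/14)*log2(1/14) = 0.271954. H = 0.461346 + 0.530510 + 0.271954 = 1.2638

1.2638 bits


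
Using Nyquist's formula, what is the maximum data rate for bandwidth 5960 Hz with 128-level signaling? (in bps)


Rate = 2 * B * log2(M) = 2 * 5960 * 7.0 = 83440.0

83440.0 bps


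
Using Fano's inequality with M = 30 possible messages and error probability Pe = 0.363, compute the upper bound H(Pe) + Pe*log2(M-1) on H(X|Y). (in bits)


H(Pe) = -Pe*log2(Pe) - (1-Pe)*log2(1-Pe) = -0.363*log2(0.363) - 0.637*log2(0.637) = 0.530691 + 0.414454 = 0.9451. Pe*log2(M-1) = 0.363*log2(29) = 1.763447. Bound = H(Pe) + Pe*log2(M-1) = 0.530691 + 0.414454 + 1.763447 = 2.7086

2.7086 bits


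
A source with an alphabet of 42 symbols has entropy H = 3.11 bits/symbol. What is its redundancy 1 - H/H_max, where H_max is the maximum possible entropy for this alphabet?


H_max = log2(K) = log2(42) = 5.3923 bits/symbol. Redundancy = 1 - H/H_max = 1 - 3.11/5.3923 = 1 - 0.5767 = 0.4233

0.4233


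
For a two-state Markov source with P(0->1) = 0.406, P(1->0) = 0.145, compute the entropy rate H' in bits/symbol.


Stationary distribution: pi_0 = p10/(p01+p10) = 0.2632, pi_1 = 0.7368. Entropy rate H' = pi_0*H(p01) + pi_1*H(p10) = 0.2632*0.9744 + 0.7368*0.5972 = 0.6964

0.6964 bits/symbol


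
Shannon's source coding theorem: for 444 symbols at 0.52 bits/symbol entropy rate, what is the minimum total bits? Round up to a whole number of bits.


Minimum bits >= n * H = 444 * 0.52 = 230.88, rounded up to a whole number of bits = 231

231 bits


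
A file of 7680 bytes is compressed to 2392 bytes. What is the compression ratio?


Ratio = original / compressed = 7680 / 2392 = 3.2107

3.2107


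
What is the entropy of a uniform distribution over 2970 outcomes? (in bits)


H = log2(n) = log2(2970) = 11.5362

11.5362 bits


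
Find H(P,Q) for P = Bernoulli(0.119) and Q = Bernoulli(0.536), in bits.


H(P,Q) = -p*log2(q) - (1-p)*log2(1-q). -0.119*log2(0.536) = 0.107064; -0.881*log2(0.464) = 0.975975. H(P,Q) = 0.107064 + 0.975975 = 1.083

1.083 bits


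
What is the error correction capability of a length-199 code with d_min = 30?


Correction capability = floor((d-1)/2) = floor((30-1)/2) = 14

14 errors


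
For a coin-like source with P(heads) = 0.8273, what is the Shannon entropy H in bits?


H = -p*log2(p) - (1-p)*log2(1-p). -0.8273*log2(0.8273) = 0.226281; -0.1727*log2(0.1727) = 0.437563. H = 0.226281 + 0.437563 = 0.6638

0.6638 bits


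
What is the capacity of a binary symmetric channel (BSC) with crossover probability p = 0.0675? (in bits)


H(p) = -p*log2(p) - (1-p)*log2(1-p) = -0.0675*log2(0.0675) - 0.9325*log2(0.9325) = 0.262505 + 0.094019 = 0.3565. C = 1 - H(p) = 1 - 0.3565 = 0.6435

0.6435 bits


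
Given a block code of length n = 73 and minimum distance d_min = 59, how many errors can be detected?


Detection capability = d_min - 1 = 59 - 1 = 58

58 errors


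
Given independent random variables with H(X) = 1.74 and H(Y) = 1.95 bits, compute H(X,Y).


For independent variables, H(X,Y) = H(X) + H(Y) = 1.74 + 1.95 = 3.69

3.69 bits


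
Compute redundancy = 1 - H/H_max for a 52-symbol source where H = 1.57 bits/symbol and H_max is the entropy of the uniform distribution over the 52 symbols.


H_max = log2(K) = log2(52) = 5.7004 bits/symbol. Redundancy = 1 - H/H_max = 1 - 1.57/5.7004 = 1 - 0.2754 = 0.7246

0.7246


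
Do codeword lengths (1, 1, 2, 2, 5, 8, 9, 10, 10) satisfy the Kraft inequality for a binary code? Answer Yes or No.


Kraft sum = sum(2^(-l_i)) = 1.5391, need <= 1. Result: violated (a binary prefix-free code with these lengths cannot exist)

No


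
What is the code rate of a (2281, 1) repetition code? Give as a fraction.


Rate = k/n = 1/2281

1/2281


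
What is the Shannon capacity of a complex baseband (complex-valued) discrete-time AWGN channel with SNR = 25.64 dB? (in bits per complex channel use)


SNR_linear = 10^(25.64/10) = 366.4376; C = log2(1 + SNR_linear) = log2(1 + 366.4376) = 8.5214

8.5214 bits/channel use


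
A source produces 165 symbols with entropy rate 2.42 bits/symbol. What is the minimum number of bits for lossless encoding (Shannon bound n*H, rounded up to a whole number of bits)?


Minimum bits >= n * H = 165 * 2.42 = 399.3, rounded up to a whole number of bits = 400

400 bits


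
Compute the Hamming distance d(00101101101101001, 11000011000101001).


Count differing positions: ^ ^ ^ . ^ ^ ^ . ^ . ^ . . . . . . = 8 differences

8


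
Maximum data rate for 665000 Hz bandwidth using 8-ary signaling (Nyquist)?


Rate = 2 * B * log2(M) = 2 * 665000 * 3.0 = 3990000.0

3990000.0 bps


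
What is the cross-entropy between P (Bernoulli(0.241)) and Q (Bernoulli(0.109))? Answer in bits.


H(P,Q) = -p*log2(q) - (1-p)*log2(1-q). -0.241*log2(0.109) = 0.770622; -0.759*log2(0.891) = 0.126376. H(P,Q) = 0.770622 + 0.126376 = 0.897

0.897 bits


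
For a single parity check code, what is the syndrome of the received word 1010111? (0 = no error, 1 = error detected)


Syndrome = XOR of all bits = 1 XOR 0 XOR 1 XOR 0 XOR 1 XOR 1 XOR 1 = 1

1


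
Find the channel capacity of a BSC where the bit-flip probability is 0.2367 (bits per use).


H(p) = -p*log2(p) - (1-p)*log2(1-p) = -0.2367*log2(0.2367) - 0.7633*log2(0.7633) = 0.492068 + 0.297441 = 0.7895. C = 1 - H(p) = 1 - 0.7895 = 0.2105

0.2105 bits


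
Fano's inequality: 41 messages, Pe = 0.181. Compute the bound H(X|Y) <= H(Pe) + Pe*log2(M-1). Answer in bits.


H(Pe) = -Pe*log2(Pe) - (1-Pe)*log2(1-Pe) = -0.181*log2(0.181) - 0.819*log2(0.819) = 0.446335 + 0.235925 = 0.6823. Pe*log2(M-1) = 0.181*log2(40) = 0.963269. Bound = H(Pe) + Pe*log2(M-1) = 0.446335 + 0.235925 + 0.963269 = 1.6455

1.6455 bits


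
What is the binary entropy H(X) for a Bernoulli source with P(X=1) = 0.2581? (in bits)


H = -p*log2(p) - (1-p)*log2(1-p). -0.2581*log2(0.2581) = 0.504327; -0.7419*log2(0.7419) = 0.319539. H = 0.504327 + 0.319539 = 0.8239

0.8239 bits


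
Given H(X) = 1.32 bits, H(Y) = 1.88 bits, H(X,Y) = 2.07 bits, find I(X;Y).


I(X;Y) = H(X) + H(Y) - H(X,Y) = 1.32 + 1.88 - 2.07 = 1.13

1.13 bits


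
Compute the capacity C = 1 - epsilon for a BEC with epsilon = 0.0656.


C = 1 - epsilon = 1 - 0.0656 = 0.9344

0.9344 bits


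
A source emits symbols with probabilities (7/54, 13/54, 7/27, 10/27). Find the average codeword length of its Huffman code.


Huffman construction (repeatedly merge the two least-probable nodes; each merge adds 1 bit to every symbol beneath it): 7/54 + 13/54 = 10/27; 7/27 + 10/27 = 17/27; 10/27 + 17/27 = 1. Resulting codeword lengths (in the order the probabilities were given): (2, 2, 2, 2). L_avg = sum(p_i * l_i) = 7/54*2 + 13/54*2 + 7/27*2 + 10/27*2 = 2

2.0 bits


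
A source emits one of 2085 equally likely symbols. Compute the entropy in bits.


H = log2(n) = log2(2085) = 11.0258

11.0258 bits


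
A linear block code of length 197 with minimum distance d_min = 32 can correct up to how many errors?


Correction capability = floor((d-1)/2) = floor((32-1)/2) = 15

15 errors


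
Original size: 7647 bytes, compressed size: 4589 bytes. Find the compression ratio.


Ratio = original / compressed = 7647 / 4589 = 1.6664

1.6664


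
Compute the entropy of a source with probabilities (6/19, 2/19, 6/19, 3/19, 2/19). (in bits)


H = -sum(p_i * log2(p_i)). Terms: -(6/19)*log2(6/19) = 0.525147; -(2/19)*log2(2/19) = 0.341887; -(6/19)*log2(6/19) = 0.525147; -(3/19)*log2(3/19) = 0.420468; -(2/19)*log2(2/19) = 0.341887. H = 0.525147 + 0.341887 + 0.525147 + 0.420468 + 0.341887 = 2.1545

2.1545 bits


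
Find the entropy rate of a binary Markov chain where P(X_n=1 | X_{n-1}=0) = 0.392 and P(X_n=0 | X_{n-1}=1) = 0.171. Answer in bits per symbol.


Stationary distribution: pi_0 = p10/(p01+p10) = 0.3037, pi_1 = 0.6963. Entropy rate H' = pi_0*H(p01) + pi_1*H(p10) = 0.3037*0.9661 + 0.6963*0.66 = 0.753

0.753 bits/symbol


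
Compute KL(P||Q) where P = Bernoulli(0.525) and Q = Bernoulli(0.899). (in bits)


KL = p*log2(p/q) + (1-p)*log2((1-p)/(1-q)) = 0.525*log2(0.525/0.899) + 0.475*log2(0.475/0.101) = 0.6535

0.6535 bits


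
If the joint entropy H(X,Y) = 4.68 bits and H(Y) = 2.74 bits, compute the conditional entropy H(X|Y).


H(X|Y) = H(X,Y) - H(Y) = 4.68 - 2.74 = 1.94

1.94 bits


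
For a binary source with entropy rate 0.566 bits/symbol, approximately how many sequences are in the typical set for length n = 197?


log2|A_typical| = nH = 197 * 0.566 = 111.502, so |A_typical| ~ 2^111.502 = 3.677e+33

3.677e+33


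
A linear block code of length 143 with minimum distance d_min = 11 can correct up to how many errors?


Correction capability = floor((d-1)/2) = floor((11-1)/2) = 5

5 errors


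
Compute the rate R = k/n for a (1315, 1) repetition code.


Rate = k/n = 1/1315

1/1315


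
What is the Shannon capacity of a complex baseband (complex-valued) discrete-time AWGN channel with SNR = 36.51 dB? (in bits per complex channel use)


SNR_linear = 10^(36.51/10) = 4477.133; C = log2(1 + SNR_linear) = log2(1 + 4477.133) = 12.1287

12.1287 bits/channel use


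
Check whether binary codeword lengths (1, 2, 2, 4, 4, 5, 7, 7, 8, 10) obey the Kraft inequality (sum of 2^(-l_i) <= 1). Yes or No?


Kraft sum = sum(2^(-l_i)) = 1.1768, need <= 1. Result: violated (a binary prefix-free code with these lengths cannot exist)

No


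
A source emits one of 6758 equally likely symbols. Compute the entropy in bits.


H = log2(n) = log2(6758) = 12.7224

12.7224 bits


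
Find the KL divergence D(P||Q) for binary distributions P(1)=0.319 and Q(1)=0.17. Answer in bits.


KL = p*log2(p/q) + (1-p)*log2((1-p)/(1-q)) = 0.319*log2(0.319/0.17) + 0.681*log2(0.681/0.83) = 0.0953

0.0953 bits


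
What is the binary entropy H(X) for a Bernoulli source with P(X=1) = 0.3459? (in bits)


H = -p*log2(p) - (1-p)*log2(1-p). -0.3459*log2(0.3459) = 0.529771; -0.6541*log2(0.6541) = 0.400582. H = 0.529771 + 0.400582 = 0.9304

0.9304 bits


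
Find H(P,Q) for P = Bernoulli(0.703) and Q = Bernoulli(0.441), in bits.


H(P,Q) = -p*log2(q) - (1-p)*log2(1-q). -0.703*log2(0.441) = 0.830348; -0.297*log2(0.559) = 0.249207. H(P,Q) = 0.830348 + 0.249207 = 1.0796

1.0796 bits


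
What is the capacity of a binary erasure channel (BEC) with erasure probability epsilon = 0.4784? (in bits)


C = 1 - epsilon = 1 - 0.4784 = 0.5216

0.5216 bits


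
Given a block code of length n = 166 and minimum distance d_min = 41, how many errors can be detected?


Detection capability = d_min - 1 = 41 - 1 = 40

40 errors


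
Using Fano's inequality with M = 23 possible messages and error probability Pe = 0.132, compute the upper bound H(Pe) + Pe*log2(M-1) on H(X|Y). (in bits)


H(Pe) = -Pe*log2(Pe) - (1-Pe)*log2(1-Pe) = -0.132*log2(0.132) - 0.868*log2(0.868) = 0.385624 + 0.177274 = 0.5629. Pe*log2(M-1) = 0.132*log2(22) = 0.588645. Bound = H(Pe) + Pe*log2(M-1) = 0.385624 + 0.177274 + 0.588645 = 1.1515

1.1515 bits


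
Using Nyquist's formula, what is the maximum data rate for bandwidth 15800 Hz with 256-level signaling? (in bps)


Rate = 2 * B * log2(M) = 2 * 15800 * 8.0 = 252800.0

252800.0 bps


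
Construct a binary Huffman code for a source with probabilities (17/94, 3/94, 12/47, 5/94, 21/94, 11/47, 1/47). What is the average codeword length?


Huffman construction (repeatedly merge the two least-probable nodes; each merge adds 1 bit to every symbol beneath it): 1/47 + 3/94 = 5/94; 5/94 + 5/94 = 5/47; 5/47 + 17/94 = 27/94; 21/94 + 11/47 = 43/94; 12/47 + 27/94 = 51/94; 43/94 + 51/94 = 1. Resulting codeword lengths (in the order the probabilities were given): (3, 5, 2, 4, 2, 2, 5). L_avg = sum(p_i * l_i) = 17/94*3 + 3/94*5 + 12/47*2 + 5/94*4 + 21/94*2 + 11/47*2 + 1/47*5 = 115/47 = 2.4468

2.4468 bits


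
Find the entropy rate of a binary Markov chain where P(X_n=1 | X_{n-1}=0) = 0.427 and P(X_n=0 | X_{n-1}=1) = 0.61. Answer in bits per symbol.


Stationary distribution: pi_0 = p10/(p01+p10) = 0.5882, pi_1 = 0.4118. Entropy rate H' = pi_0*H(p01) + pi_1*H(p10) = 0.5882*0.9846 + 0.4118*0.9648 = 0.9764

0.9764 bits/symbol


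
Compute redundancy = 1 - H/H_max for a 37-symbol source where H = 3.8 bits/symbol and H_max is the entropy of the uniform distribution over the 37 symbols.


H_max = log2(K) = log2(37) = 5.2095 bits/symbol. Redundancy = 1 - H/H_max = 1 - 3.8/5.2095 = 1 - 0.7294 = 0.2706

0.2706


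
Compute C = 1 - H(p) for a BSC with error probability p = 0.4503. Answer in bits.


H(p) = -p*log2(p) - (1-p)*log2(1-p) = -0.4503*log2(0.4503) - 0.5497*log2(0.5497) = 0.518314 + 0.474547 = 0.9929. C = 1 - H(p) = 1 - 0.9929 = 0.0071

0.0071 bits


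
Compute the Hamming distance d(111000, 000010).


Count differing positions: ^ ^ ^ . ^ . = 4 differences

4


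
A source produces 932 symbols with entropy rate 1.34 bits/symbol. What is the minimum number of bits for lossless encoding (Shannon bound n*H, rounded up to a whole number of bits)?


Minimum bits >= n * H = 932 * 1.34 = 1248.88, rounded up to a whole number of bits = 1249

1249 bits


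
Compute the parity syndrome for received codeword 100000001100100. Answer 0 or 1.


Syndrome = XOR of all bits = 1 XOR 0 XOR 0 XOR 0 XOR 0 XOR 0 XOR 0 XOR 0 XOR 1 XOR 1 XOR 0 XOR 0 XOR 1 XOR 0 XOR 0 = 0

0


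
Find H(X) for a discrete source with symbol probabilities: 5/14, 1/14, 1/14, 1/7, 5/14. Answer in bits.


H = -sum(p_i * log2(p_i)). Terms: -(5/14)*log2(5/14) = 0.530510; -(1/14)*log2(1/14) = 0.271954; -(1/14)*log2(1/14) = 0.271954; -(1/7)*log2(1/7) = 0.401051; -(5/14)*log2(5/14) = 0.530510. H = 0.530510 + 0.271954 + 0.271954 + 0.401051 + 0.530510 = 2.006

2.006 bits


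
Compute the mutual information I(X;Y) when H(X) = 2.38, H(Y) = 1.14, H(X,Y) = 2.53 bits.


I(X;Y) = H(X) + H(Y) - H(X,Y) = 2.38 + 1.14 - 2.53 = 0.99

0.99 bits


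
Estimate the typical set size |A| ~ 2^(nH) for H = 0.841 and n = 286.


log2|A_typical| = nH = 286 * 0.841 = 240.526, so |A_typical| ~ 2^240.526 = 2.544e+72

2.544e+72


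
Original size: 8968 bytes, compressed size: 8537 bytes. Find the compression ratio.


Ratio = original / compressed = 8968 / 8537 = 1.0505

1.0505


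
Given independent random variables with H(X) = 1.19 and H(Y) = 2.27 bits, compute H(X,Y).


For independent variables, H(X,Y) = H(X) + H(Y) = 1.19 + 2.27 = 3.46

3.46 bits


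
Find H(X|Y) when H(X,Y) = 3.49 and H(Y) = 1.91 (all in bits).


H(X|Y) = H(X,Y) - H(Y) = 3.49 - 1.91 = 1.58

1.58 bits


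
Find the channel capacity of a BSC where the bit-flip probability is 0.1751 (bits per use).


H(p) = -p*log2(p) - (1-p)*log2(1-p) = -0.1751*log2(0.1751) - 0.8249*log2(0.8249) = 0.440157 + 0.229082 = 0.6692. C = 1 - H(p) = 1 - 0.6692 = 0.3308

0.3308 bits


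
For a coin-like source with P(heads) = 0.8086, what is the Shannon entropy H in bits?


H = -p*log2(p) - (1-p)*log2(1-p). -0.8086*log2(0.8086) = 0.247837; -0.1914*log2(0.1914) = 0.456554. H = 0.247837 + 0.456554 = 0.7044

0.7044 bits


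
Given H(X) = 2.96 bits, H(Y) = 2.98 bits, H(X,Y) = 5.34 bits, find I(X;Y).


I(X;Y) = H(X) + H(Y) - H(X,Y) = 2.96 + 2.98 - 5.34 = 0.6

0.6 bits


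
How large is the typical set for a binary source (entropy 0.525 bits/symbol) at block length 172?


log2|A_typical| = nH = 172 * 0.525 = 90.3, so |A_typical| ~ 2^90.3 = 1.524e+27

1.524e+27


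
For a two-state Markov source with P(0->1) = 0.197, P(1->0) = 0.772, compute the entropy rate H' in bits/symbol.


Stationary distribution: pi_0 = p10/(p01+p10) = 0.7967, pi_1 = 0.2033. Entropy rate H' = pi_0*H(p01) + pi_1*H(p10) = 0.7967*0.7159 + 0.2033*0.7745 = 0.7278

0.7278 bits/symbol


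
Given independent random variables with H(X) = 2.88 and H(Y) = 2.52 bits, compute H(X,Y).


For independent variables, H(X,Y) = H(X) + H(Y) = 2.88 + 2.52 = 5.4

5.4 bits


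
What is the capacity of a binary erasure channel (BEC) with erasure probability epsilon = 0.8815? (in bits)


C = 1 - epsilon = 1 - 0.8815 = 0.1185

0.1185 bits


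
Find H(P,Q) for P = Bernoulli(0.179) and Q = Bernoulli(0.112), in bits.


H(P,Q) = -p*log2(q) - (1-p)*log2(1-q). -0.179*log2(0.112) = 0.565359; -0.821*log2(0.888) = 0.140693. H(P,Q) = 0.565359 + 0.140693 = 0.7061

0.7061 bits


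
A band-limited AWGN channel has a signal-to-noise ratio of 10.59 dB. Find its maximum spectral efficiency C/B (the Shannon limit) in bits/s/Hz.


SNR_linear = 10^(10.59/10) = 11.4551; C/B = log2(1 + SNR_linear) = log2(1 + 11.4551) = 3.6387

3.6387 bits/s/Hz


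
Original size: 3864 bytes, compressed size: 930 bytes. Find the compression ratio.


Ratio = original / compressed = 3864 / 930 = 4.1548

4.1548


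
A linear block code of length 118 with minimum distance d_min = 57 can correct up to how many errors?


Correction capability = floor((d-1)/2) = floor((57-1)/2) = 28

28 errors


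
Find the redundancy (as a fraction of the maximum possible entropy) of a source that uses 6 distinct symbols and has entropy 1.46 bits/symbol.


H_max = log2(K) = log2(6) = 2.585 bits/symbol. Redundancy = 1 - H/H_max = 1 - 1.46/2.585 = 1 - 0.5648 = 0.4352

0.4352


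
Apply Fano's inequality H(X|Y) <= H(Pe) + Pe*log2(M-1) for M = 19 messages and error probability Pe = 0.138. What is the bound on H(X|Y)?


H(Pe) = -Pe*log2(Pe) - (1-Pe)*log2(1-Pe) = -0.138*log2(0.138) - 0.862*log2(0.862) = 0.394302 + 0.184675 = 0.579. Pe*log2(M-1) = 0.138*log2(18) = 0.575450. Bound = H(Pe) + Pe*log2(M-1) = 0.394302 + 0.184675 + 0.575450 = 1.1544

1.1544 bits


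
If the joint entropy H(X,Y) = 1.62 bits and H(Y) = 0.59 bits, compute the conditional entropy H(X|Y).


H(X|Y) = H(X,Y) - H(Y) = 1.62 - 0.59 = 1.03

1.03 bits


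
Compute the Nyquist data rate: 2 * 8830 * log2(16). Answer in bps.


Rate = 2 * B * log2(M) = 2 * 8830 * 4.0 = 70640.0

70640.0 bps


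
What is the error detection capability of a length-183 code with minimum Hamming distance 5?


Detection capability = d_min - 1 = 5 - 1 = 4

4 errors


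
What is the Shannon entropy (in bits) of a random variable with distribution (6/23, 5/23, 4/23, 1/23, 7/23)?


H = -sum(p_i * log2(p_i)). Terms: -(6/23)*log2(6/23) = 0.505722; -(5/23)*log2(5/23) = 0.478616; -(4/23)*log2(4/23) = 0.438880; -(1/23)*log2(1/23) = 0.196677; -(7/23)*log2(7/23) = 0.522324. H = 0.505722 + 0.478616 + 0.438880 + 0.196677 + 0.522324 = 2.1422

2.1422 bits


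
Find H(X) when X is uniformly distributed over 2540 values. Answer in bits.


H = log2(n) = log2(2540) = 11.3106

11.3106 bits


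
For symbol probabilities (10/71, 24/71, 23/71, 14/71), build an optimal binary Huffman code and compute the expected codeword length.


Huffman construction (repeatedly merge the two least-probable nodes; each merge adds 1 bit to every symbol beneath it): 10/71 + 14/71 = 24/71; 23/71 + 24/71 = 47/71; 24/71 + 47/71 = 1. Resulting codeword lengths (in the order the probabilities were given): (2, 2, 2, 2). L_avg = sum(p_i * l_i) = 10/71*2 + 24/71*2 + 23/71*2 + 14/71*2 = 2

2.0 bits


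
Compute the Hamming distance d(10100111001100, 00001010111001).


Count differing positions: ^ . ^ . ^ ^ . ^ ^ ^ . ^ . ^ = 9 differences

9


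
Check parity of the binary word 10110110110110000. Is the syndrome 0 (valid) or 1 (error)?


Syndrome = XOR of all bits = 1 XOR 0 XOR 1 XOR 1 XOR 0 XOR 1 XOR 1 XOR 0 XOR 1 XOR 1 XOR 0 XOR 1 XOR 1 XOR 0 XOR 0 XOR 0 XOR 0 = 1

1


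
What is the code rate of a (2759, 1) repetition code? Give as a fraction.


Rate = k/n = 1/2759

1/2759


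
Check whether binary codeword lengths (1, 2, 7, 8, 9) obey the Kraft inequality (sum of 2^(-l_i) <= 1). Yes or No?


Kraft sum = sum(2^(-l_i)) = 0.7637, need <= 1. Result: satisfied (a binary prefix-free code with these lengths exists)

Yes


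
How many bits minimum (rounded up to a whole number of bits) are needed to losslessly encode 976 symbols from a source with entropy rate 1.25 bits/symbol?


Minimum bits >= n * H = 976 * 1.25 = 1220.0, rounded up to a whole number of bits = 1220

1220 bits


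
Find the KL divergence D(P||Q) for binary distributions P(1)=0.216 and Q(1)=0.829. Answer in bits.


KL = p*log2(p/q) + (1-p)*log2((1-p)/(1-q)) = 0.216*log2(0.216/0.829) + 0.784*log2(0.784/0.171) = 1.3032

1.3032 bits


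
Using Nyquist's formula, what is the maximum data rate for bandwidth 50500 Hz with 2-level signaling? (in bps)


Rate = 2 * B * log2(M) = 2 * 50500 * 1.0 = 101000.0

101000.0 bps


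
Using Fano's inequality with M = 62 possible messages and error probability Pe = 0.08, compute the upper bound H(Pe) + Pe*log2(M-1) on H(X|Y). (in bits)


H(Pe) = -Pe*log2(Pe) - (1-Pe)*log2(1-Pe) = -0.08*log2(0.08) - 0.92*log2(0.92) = 0.291508 + 0.110671 = 0.4022. Pe*log2(M-1) = 0.08*log2(61) = 0.474459. Bound = H(Pe) + Pe*log2(M-1) = 0.291508 + 0.110671 + 0.474459 = 0.8766

0.8766 bits


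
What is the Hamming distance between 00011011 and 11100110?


Count differing positions: ^ ^ ^ ^ ^ ^ . ^ = 7 differences

7


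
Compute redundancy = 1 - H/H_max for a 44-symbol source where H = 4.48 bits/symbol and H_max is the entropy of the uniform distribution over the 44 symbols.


H_max = log2(K) = log2(44) = 5.4594 bits/symbol. Redundancy = 1 - H/H_max = 1 - 4.48/5.4594 = 1 - 0.8206 = 0.1794

0.1794


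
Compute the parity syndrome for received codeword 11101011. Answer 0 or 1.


Syndrome = XOR of all bits = 1 XOR 1 XOR 1 XOR 0 XOR 1 XOR 0 XOR 1 XOR 1 = 0

0


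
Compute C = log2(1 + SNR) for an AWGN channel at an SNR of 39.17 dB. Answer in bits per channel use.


SNR_linear = 10^(39.17/10) = 8260.3795; C = log2(1 + SNR_linear) = log2(1 + 8260.3795) = 13.0122

13.0122 bits/channel use


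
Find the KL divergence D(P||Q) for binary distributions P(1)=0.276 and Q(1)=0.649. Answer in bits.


KL = p*log2(p/q) + (1-p)*log2((1-p)/(1-q)) = 0.276*log2(0.276/0.649) + 0.724*log2(0.724/0.351) = 0.4158

0.4158 bits


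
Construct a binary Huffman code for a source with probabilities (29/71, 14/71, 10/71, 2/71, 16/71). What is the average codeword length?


Huffman construction (repeatedly merge the two least-probable nodes; each merge adds 1 bit to every symbol beneath it): 2/71 + 10/71 = 12/71; 12/71 + 14/71 = 26/71; 16/71 + 26/71 = 42/71; 29/71 + 42/71 = 1. Resulting codeword lengths (in the order the probabilities were given): (1, 3, 4, 4, 2). L_avg = sum(p_i * l_i) = 29/71*1 + 14/71*3 + 10/71*4 + 2/71*4 + 16/71*2 = 151/71 = 2.1268

2.1268 bits


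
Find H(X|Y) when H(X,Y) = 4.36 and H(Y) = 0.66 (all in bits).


H(X|Y) = H(X,Y) - H(Y) = 4.36 - 0.66 = 3.7

3.7 bits


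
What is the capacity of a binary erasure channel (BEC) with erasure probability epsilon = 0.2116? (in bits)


C = 1 - epsilon = 1 - 0.2116 = 0.7884

0.7884 bits


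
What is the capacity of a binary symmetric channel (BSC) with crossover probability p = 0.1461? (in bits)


H(p) = -p*log2(p) - (1-p)*log2(1-p) = -0.1461*log2(0.1461) - 0.8539*log2(0.8539) = 0.405423 + 0.194570 = 0.6. C = 1 - H(p) = 1 - 0.6 = 0.4

0.4 bits


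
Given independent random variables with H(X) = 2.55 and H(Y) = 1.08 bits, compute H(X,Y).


For independent variables, H(X,Y) = H(X) + H(Y) = 2.55 + 1.08 = 3.63

3.63 bits


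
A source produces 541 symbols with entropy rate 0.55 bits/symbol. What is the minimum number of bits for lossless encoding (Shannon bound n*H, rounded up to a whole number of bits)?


Minimum bits >= n * H = 541 * 0.55 = 297.55, rounded up to a whole number of bits = 298

298 bits


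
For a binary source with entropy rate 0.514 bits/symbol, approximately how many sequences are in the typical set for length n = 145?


log2|A_typical| = nH = 145 * 0.514 = 74.53, so |A_typical| ~ 2^74.53 = 2.728e+22

2.728e+22


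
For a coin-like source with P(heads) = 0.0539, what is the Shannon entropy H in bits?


H = -p*log2(p) - (1-p)*log2(1-p). -0.0539*log2(0.0539) = 0.227111; -0.9461*log2(0.9461) = 0.075627. H = 0.227111 + 0.075627 = 0.3027

0.3027 bits


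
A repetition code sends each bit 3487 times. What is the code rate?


Rate = k/n = 1/3487

1/3487


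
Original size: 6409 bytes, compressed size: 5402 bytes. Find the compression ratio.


Ratio = original / compressed = 6409 / 5402 = 1.1864

1.1864


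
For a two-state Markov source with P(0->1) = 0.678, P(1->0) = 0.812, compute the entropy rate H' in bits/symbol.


Stationary distribution: pi_0 = p10/(p01+p10) = 0.545, pi_1 = 0.455. Entropy rate H' = pi_0*H(p01) + pi_1*H(p10) = 0.545*0.9065 + 0.455*0.6973 = 0.8113

0.8113 bits/symbol


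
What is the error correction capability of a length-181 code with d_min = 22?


Correction capability = floor((d-1)/2) = floor((22-1)/2) = 10

10 errors


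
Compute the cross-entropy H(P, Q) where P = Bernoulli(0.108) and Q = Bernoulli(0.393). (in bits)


H(P,Q) = -p*log2(q) - (1-p)*log2(1-q). -0.108*log2(0.393) = 0.145519; -0.892*log2(0.607) = 0.642447. H(P,Q) = 0.145519 + 0.642447 = 0.788

0.788 bits


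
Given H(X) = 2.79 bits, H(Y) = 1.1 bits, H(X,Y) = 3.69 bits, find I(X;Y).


I(X;Y) = H(X) + H(Y) - H(X,Y) = 2.79 + 1.1 - 3.69 = 0.2

0.2 bits


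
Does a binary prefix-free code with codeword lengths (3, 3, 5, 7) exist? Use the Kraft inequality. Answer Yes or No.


Kraft sum = sum(2^(-l_i)) = 0.2891, need <= 1. Result: satisfied (a binary prefix-free code with these lengths exists)

Yes


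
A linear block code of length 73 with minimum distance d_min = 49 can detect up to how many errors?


Detection capability = d_min - 1 = 49 - 1 = 48

48 errors


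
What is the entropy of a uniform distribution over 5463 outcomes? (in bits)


H = log2(n) = log2(5463) = 12.4155

12.4155 bits


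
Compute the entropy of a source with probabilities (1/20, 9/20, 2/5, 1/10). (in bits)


H = -sum(p_i * log2(p_i)). Terms: -(1/20)*log2(1/20) = 0.216096; -(9/20)*log2(9/20) = 0.518401; -(2/5)*log2(2/5) = 0.528771; -(1/10)*log2(1/10) = 0.332193. H = 0.216096 + 0.518401 + 0.528771 + 0.332193 = 1.5955

1.5955 bits
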